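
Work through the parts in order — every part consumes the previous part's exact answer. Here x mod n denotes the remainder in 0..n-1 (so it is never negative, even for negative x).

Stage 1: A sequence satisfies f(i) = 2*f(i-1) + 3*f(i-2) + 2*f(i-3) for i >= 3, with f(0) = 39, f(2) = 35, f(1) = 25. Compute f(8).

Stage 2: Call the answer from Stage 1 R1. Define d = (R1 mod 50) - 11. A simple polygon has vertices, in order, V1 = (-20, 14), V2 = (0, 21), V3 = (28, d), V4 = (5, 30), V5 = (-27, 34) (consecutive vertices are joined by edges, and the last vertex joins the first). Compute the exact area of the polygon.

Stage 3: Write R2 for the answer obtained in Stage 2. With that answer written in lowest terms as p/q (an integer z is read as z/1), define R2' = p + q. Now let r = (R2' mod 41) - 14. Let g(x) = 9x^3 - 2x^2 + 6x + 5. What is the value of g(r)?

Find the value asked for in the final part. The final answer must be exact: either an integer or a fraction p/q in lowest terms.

Stage 1: f(3) = 2*(35) + 3*(25) + 2*(39) = 223; iterating: f(3)=223, f(4)=601, f(5)=1941, f(6)=6131, f(7)=19287, f(8)=60849; answer 60849
Stage 2: R1 = 60849; d = 38; cross terms: (-20*21 - 0*14)=-420, (0*38 - 28*21)=-588, (28*30 - 5*38)=650, (5*34 - -27*30)=980, (-27*14 - -20*34)=302; twice the area = |924| = 924; area = 462; answer 462
Stage 3: R2 = 462; threaded value p + q = 463; r = -2; 9*(-2)^3 - 2*(-2)^2 + 6*(-2)^1 + 5 = (-72) + (-8) + (-12) + (5) = -87; answer -87

-87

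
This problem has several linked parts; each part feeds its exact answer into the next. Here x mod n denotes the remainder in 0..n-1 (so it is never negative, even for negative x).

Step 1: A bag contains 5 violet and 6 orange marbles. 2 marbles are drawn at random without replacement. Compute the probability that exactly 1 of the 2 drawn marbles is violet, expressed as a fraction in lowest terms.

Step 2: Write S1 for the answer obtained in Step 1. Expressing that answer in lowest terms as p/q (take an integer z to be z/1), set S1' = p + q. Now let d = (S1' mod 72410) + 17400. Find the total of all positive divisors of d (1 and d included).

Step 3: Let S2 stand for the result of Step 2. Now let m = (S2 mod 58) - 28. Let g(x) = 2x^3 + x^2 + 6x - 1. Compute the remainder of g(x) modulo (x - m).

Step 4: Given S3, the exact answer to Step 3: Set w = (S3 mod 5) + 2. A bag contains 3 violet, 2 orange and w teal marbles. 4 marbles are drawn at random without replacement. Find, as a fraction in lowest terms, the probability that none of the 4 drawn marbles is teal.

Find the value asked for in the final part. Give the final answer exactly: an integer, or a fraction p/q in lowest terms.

Step 1: total draws C(11,2) = 55; favorable C(5,1)*C(6,1) = 30; P = 6/11; answer 6/11
Step 2: S1 = 6/11; threaded value p + q = 17; d = 17417; 17417 is prime, so its only divisors are 1 and 17417; sigma = 1 + 17417 = 17418; answer 17418
Step 3: S2 = 17418; m = -10; remainder = value at the root: 2*(-10)^3 + 1*(-10)^2 + 6*(-10)^1 - 1 = (-2000) + (100) + (-60) + (-1) = -1961; answer -1961
Step 4: S3 = -1961; w = 6; total draws C(11,4) = 330; favorable C(5,4) = 5; P = 1/66; answer 1/66

1/66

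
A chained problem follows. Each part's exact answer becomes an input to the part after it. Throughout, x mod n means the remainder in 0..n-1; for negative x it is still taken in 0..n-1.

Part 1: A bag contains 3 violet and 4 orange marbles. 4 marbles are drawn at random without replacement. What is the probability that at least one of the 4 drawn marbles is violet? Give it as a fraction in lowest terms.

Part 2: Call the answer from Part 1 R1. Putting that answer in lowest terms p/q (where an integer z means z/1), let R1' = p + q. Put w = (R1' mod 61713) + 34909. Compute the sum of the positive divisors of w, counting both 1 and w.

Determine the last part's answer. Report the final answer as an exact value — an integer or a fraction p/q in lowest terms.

52470

Part 1: total draws C(7,4) = 35; complement C(4,4) = 1; favorable 35 - 1 = 34; P = 34/35; answer 34/35
Part 2: R1 = 34/35; threaded value p + q = 69; w = 34978; 34978 = 2 * 17489; sigma = (1 + 2) * (1 + 17489) = 3 * 17490 = 52470; answer 52470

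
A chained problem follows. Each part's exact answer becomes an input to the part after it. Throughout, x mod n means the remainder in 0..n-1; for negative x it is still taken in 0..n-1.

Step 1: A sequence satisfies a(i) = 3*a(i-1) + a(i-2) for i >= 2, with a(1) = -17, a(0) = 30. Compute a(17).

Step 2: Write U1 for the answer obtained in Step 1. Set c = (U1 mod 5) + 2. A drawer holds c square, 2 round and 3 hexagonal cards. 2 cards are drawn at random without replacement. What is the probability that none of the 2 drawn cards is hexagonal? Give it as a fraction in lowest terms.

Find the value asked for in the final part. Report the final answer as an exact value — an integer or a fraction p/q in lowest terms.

Step 1: a(2) = 3*(-17) + 1*(30) = -21; iterating: a(2)=-21, a(3)=-80, a(4)=-261, a(5)=-863, a(6)=-2850, a(7)=-9413, a(8)=-31089, a(9)=-102680, a(10)=-339129, a(11)=-1120067, a(12)=-3699330, a(13)=-12218057, a(14)=-40353501, a(15)=-133278560, a(16)=-440189181, a(17)=-1453846103; answer -1453846103
Step 2: U1 = -1453846103; c = 4; total draws C(9,2) = 36; favorable C(6,2) = 15; P = 5/12; answer 5/12

5/12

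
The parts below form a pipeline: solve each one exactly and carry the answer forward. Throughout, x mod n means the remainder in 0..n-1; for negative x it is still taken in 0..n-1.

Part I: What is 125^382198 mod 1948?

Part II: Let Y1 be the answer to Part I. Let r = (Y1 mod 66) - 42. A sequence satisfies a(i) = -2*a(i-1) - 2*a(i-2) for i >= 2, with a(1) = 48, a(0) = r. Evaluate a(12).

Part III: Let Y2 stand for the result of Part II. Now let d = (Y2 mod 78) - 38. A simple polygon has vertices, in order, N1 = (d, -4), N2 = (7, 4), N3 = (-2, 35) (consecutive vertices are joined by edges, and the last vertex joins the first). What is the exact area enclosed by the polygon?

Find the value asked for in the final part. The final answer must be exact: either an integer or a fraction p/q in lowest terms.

1405/2

Part I: squarings mod 1948: 125^1=125, 125^2=41, 125^4=1681, 125^8=1161, 125^16=1853, 125^32=1233, 125^64=849, 125^128=41, 125^256=1681, 125^512=1161, 125^1024=1853, 125^2048=1233, 125^4096=849, 125^8192=41, 125^16384=1681, 125^32768=1161, 125^65536=1853, 125^131072=1233, 125^262144=849; 125^382198 = 125^2 * 125^4 * 125^16 * 125^32 * 125^64 * 125^128 * 125^1024 * 125^4096 * 125^16384 * 125^32768 * 125^65536 * 125^262144 = 1681 (mod 1948); answer 1681
Part II: Y1 = 1681; r = -11; a(2) = -2*(48) - 2*(-11) = -74; iterating: a(2)=-74, a(3)=52, a(4)=44, a(5)=-192, a(6)=296, a(7)=-208, a(8)=-176, a(9)=768, a(10)=-1184, a(11)=832, a(12)=704; answer 704
Part III: Y2 = 704; d = -36; cross terms: (-36*4 - 7*-4)=-116, (7*35 - -2*4)=253, (-2*-4 - -36*35)=1268; twice the area = |1405| = 1405; area = 1405/2; answer 1405/2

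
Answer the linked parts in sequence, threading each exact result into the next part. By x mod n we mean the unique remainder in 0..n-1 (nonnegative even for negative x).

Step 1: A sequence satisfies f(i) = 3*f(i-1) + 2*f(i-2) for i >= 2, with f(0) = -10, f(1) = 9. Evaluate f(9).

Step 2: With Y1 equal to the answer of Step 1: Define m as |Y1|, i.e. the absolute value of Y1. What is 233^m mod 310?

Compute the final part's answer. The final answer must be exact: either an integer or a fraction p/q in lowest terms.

287

Step 1: f(2) = 3*(9) + 2*(-10) = 7; iterating: f(2)=7, f(3)=39, f(4)=131, f(5)=471, f(6)=1675, f(7)=5967, f(8)=21251, f(9)=75687; answer 75687
Step 2: Y1 = 75687; m = 75687; squarings mod 310: 233^1=233, 233^2=39, 233^4=281, 233^8=221, 233^16=171, 233^32=101, 233^64=281, 233^128=221, 233^256=171, 233^512=101, 233^1024=281, 233^2048=221, 233^4096=171, 233^8192=101, 233^16384=281, 233^32768=221, 233^65536=171; 233^75687 = 233^1 * 233^2 * 233^4 * 233^32 * 233^128 * 233^256 * 233^512 * 233^1024 * 233^8192 * 233^65536 = 287 (mod 310); answer 287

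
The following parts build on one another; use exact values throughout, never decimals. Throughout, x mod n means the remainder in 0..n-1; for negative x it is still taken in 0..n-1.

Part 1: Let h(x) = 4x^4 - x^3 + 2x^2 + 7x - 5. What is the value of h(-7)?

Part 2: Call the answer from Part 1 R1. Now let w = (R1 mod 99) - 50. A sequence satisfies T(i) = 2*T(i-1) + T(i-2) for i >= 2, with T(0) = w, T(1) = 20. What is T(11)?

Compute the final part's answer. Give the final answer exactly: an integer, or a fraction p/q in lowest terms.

Part 1: 4*(-7)^4 - 1*(-7)^3 + 2*(-7)^2 + 7*(-7)^1 - 5 = (9604) + (343) + (98) + (-49) + (-5) = 9991; answer 9991
Part 2: R1 = 9991; w = 41; T(2) = 2*(20) + 1*(41) = 81; iterating: T(2)=81, T(3)=182, T(4)=445, T(5)=1072, T(6)=2589, T(7)=6250, T(8)=15089, T(9)=36428, T(10)=87945, T(11)=212318; answer 212318

212318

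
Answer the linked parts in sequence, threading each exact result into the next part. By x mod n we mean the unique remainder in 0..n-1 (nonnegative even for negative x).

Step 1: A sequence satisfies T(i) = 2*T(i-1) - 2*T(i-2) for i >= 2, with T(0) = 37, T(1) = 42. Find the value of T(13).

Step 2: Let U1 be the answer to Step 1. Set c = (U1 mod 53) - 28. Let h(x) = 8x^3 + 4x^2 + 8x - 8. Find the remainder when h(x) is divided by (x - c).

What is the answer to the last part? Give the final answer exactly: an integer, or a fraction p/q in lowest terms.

-17012

Step 1: T(2) = 2*(42) - 2*(37) = 10; iterating: T(2)=10, T(3)=-64, T(4)=-148, T(5)=-168, T(6)=-40, T(7)=256, T(8)=592, T(9)=672, T(10)=160, T(11)=-1024, T(12)=-2368, T(13)=-2688; answer -2688
Step 2: U1 = -2688; c = -13; remainder = value at the root: 8*(-13)^3 + 4*(-13)^2 + 8*(-13)^1 - 8 = (-17576) + (676) + (-104) + (-8) = -17012; answer -17012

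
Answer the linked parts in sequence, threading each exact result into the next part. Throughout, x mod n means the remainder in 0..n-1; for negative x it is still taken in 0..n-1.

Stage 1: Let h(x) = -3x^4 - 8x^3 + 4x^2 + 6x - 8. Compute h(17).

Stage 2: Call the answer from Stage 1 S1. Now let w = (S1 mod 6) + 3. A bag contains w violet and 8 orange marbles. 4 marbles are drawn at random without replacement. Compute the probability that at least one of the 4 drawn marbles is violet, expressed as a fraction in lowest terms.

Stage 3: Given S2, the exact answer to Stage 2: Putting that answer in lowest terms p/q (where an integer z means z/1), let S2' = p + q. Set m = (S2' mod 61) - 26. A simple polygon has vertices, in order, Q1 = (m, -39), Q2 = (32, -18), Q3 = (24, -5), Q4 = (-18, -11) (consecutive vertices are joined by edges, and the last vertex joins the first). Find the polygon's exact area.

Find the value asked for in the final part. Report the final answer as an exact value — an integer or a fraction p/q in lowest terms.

2043/2

Stage 1: -3*(17)^4 - 8*(17)^3 + 4*(17)^2 + 6*(17)^1 - 8 = (-250563) + (-39304) + (1156) + (102) + (-8) = -288617; answer -288617
Stage 2: S1 = -288617; w = 4; total draws C(12,4) = 495; complement C(8,4) = 70; favorable 495 - 70 = 425; P = 85/99; answer 85/99
Stage 3: S2 = 85/99; threaded value p + q = 184; m = -25; cross terms: (-25*-18 - 32*-39)=1698, (32*-5 - 24*-18)=272, (24*-11 - -18*-5)=-354, (-18*-39 - -25*-11)=427; twice the area = |2043| = 2043; area = 2043/2; answer 2043/2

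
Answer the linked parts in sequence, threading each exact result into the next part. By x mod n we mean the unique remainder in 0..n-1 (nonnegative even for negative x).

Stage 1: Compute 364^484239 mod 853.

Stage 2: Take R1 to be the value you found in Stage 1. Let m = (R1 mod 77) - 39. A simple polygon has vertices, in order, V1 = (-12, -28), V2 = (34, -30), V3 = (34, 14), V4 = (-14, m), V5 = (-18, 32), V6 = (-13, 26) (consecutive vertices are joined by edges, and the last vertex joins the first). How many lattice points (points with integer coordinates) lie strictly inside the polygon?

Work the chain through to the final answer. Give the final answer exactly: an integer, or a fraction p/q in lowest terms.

2448

Stage 1: squarings mod 853: 364^1=364, 364^2=281, 364^4=485, 364^8=650, 364^16=265, 364^32=279, 364^64=218, 364^128=609, 364^256=679, 364^512=421, 364^1024=670, 364^2048=222, 364^4096=663, 364^8192=274, 364^16384=12, 364^32768=144, 364^65536=264, 364^131072=603, 364^262144=231; 364^484239 = 364^1 * 364^2 * 364^4 * 364^8 * 364^128 * 364^256 * 364^512 * 364^8192 * 364^16384 * 364^65536 * 364^131072 * 364^262144 = 535 (mod 853); answer 535
Stage 2: R1 = 535; m = 34; cross terms: (-12*-30 - 34*-28)=1312, (34*14 - 34*-30)=1496, (34*34 - -14*14)=1352, (-14*32 - -18*34)=164, (-18*26 - -13*32)=-52, (-13*-28 - -12*26)=676; twice the area = |4948| = 4948; area = 2474; boundary points = 2 + 44 + 4 + 2 + 1 + 1 = 54; strictly interior points = area - boundary/2 + 1 = 2448; answer 2448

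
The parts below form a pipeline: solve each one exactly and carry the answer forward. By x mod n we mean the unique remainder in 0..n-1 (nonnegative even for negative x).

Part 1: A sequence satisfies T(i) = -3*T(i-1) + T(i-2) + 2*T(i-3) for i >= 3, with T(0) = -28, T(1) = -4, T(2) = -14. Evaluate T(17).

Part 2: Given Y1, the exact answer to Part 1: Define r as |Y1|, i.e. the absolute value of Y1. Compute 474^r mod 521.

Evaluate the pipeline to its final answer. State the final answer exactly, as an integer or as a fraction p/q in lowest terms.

Part 1: T(3) = -3*(-14) + 1*(-4) + 2*(-28) = -18; iterating: T(3)=-18, T(4)=32, T(5)=-142, T(6)=422, T(7)=-1344, T(8)=4170, T(9)=-13010, T(10)=40512, T(11)=-126206, T(12)=393110, T(13)=-1224512, T(14)=3814234, T(15)=-11880994, T(16)=37008192, T(17)=-115277102; answer -115277102
Part 2: Y1 = -115277102; r = 115277102; squarings mod 521: 474^1=474, 474^2=125, 474^4=516, 474^8=25, 474^16=104, 474^32=396, 474^64=516, 474^128=25, 474^256=104, 474^512=396, 474^1024=516, 474^2048=25, 474^4096=104, 474^8192=396, 474^16384=516, 474^32768=25, 474^65536=104, 474^131072=396, 474^262144=516, 474^524288=25, 474^1048576=104, 474^2097152=396, 474^4194304=516, 474^8388608=25, 474^16777216=104, 474^33554432=396, 474^67108864=516; 474^115277102 = 474^2 * 474^4 * 474^8 * 474^32 * 474^256 * 474^1024 * 474^2048 * 474^4096 * 474^8192 * 474^16384 * 474^32768 * 474^131072 * 474^262144 * 474^524288 * 474^1048576 * 474^4194304 * 474^8388608 * 474^33554432 * 474^67108864 = 125 (mod 521); answer 125

125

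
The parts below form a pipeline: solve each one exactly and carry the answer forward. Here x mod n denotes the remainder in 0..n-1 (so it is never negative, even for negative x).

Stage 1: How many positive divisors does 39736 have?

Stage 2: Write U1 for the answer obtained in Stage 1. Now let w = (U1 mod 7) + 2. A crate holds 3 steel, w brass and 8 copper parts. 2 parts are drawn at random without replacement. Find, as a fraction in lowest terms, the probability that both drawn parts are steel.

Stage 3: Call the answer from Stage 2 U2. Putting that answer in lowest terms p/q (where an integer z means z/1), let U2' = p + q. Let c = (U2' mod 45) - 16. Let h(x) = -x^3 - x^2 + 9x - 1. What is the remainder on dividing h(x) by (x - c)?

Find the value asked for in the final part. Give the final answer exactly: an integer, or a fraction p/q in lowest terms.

1475

Stage 1: 39736 = 2^3 * 4967; number of divisors = (3+1) * (1+1) = 8; answer 8
Stage 2: U1 = 8; w = 3; total draws C(14,2) = 91; favorable C(3,2) = 3; P = 3/91; answer 3/91
Stage 3: U2 = 3/91; threaded value p + q = 94; c = -12; remainder = value at the root: -1*(-12)^3 - 1*(-12)^2 + 9*(-12)^1 - 1 = (1728) + (-144) + (-108) + (-1) = 1475; answer 1475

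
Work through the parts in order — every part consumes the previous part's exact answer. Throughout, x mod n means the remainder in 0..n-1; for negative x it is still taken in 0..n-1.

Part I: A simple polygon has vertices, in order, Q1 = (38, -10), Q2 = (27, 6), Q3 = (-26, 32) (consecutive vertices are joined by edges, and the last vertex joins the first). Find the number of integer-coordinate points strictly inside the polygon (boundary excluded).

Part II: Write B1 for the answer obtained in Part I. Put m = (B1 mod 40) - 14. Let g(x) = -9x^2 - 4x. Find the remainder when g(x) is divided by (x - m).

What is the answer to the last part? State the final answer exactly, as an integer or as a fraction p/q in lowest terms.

Part I: cross terms: (38*6 - 27*-10)=498, (27*32 - -26*6)=1020, (-26*-10 - 38*32)=-956; twice the area = |562| = 562; area = 281; boundary points = 1 + 1 + 2 = 4; strictly interior points = area - boundary/2 + 1 = 280; answer 280
Part II: B1 = 280; m = -14; remainder = value at the root: -9*(-14)^2 - 4*(-14)^1 = (-1764) + (56) = -1708; answer -1708

-1708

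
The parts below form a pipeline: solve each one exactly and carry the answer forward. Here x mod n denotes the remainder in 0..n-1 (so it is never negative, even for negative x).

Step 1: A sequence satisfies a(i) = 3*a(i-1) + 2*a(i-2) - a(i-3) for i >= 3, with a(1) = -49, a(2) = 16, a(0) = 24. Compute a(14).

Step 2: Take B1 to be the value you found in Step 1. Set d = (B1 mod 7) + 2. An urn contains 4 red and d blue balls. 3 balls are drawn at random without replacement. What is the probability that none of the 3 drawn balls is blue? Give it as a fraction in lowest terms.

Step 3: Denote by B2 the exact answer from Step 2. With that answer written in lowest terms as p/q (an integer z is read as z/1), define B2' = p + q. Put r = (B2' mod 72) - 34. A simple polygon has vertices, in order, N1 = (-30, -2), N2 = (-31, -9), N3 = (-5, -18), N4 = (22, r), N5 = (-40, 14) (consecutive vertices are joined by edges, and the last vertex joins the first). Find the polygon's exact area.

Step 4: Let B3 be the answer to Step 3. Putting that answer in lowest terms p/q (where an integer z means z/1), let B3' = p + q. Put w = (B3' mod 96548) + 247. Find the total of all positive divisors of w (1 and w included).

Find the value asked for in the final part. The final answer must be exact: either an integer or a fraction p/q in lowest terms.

6120

Step 1: a(3) = 3*(16) + 2*(-49) - 1*(24) = -74; iterating: a(3)=-74, a(4)=-141, a(5)=-587, a(6)=-1969, a(7)=-6940, a(8)=-24171, a(9)=-84424, a(10)=-294674, a(11)=-1028699, a(12)=-3591021, a(13)=-12535787, a(14)=-43760704; answer -43760704
Step 2: B1 = -43760704; d = 8; total draws C(12,3) = 220; favorable C(4,3) = 4; P = 1/55; answer 1/55
Step 3: B2 = 1/55; threaded value p + q = 56; r = 22; cross terms: (-30*-9 - -31*-2)=208, (-31*-18 - -5*-9)=513, (-5*22 - 22*-18)=286, (22*14 - -40*22)=1188, (-40*-2 - -30*14)=500; twice the area = |2695| = 2695; area = 2695/2; answer 2695/2
Step 4: B3 = 2695/2; threaded value p + q = 2697; w = 2944; 2944 = 2^7 * 23; sigma = (1 + 2 + 4 + 8 + 16 + 32 + 64 + 128) * (1 + 23) = 255 * 24 = 6120; answer 6120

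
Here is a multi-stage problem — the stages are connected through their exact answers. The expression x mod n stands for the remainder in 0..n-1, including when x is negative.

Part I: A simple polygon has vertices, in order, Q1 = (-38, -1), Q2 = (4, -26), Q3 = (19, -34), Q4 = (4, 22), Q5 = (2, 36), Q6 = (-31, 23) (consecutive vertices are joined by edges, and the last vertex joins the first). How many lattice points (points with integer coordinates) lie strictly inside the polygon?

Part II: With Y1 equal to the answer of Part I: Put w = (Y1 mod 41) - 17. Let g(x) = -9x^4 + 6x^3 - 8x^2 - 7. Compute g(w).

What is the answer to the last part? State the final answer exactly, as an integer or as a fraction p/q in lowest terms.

Part I: cross terms: (-38*-26 - 4*-1)=992, (4*-34 - 19*-26)=358, (19*22 - 4*-34)=554, (4*36 - 2*22)=100, (2*23 - -31*36)=1162, (-31*-1 - -38*23)=905; twice the area = |4071| = 4071; area = 4071/2; boundary points = 1 + 1 + 1 + 2 + 1 + 1 = 7; strictly interior points = area - boundary/2 + 1 = 2033; answer 2033
Part II: Y1 = 2033; w = 7; -9*(7)^4 + 6*(7)^3 - 8*(7)^2 - 7 = (-21609) + (2058) + (-392) + (-7) = -19950; answer -19950

-19950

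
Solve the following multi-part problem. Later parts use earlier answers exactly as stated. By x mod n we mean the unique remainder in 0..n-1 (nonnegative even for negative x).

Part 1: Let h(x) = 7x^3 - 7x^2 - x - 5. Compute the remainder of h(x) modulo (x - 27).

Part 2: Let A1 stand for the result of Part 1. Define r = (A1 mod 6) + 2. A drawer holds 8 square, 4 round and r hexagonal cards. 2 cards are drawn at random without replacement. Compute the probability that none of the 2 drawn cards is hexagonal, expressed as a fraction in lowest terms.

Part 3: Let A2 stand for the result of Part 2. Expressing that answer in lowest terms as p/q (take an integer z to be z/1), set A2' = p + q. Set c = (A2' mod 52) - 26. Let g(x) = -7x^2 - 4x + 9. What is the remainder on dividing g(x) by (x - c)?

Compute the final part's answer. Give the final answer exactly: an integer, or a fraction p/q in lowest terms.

Part 1: remainder = value at the root: 7*(27)^3 - 7*(27)^2 - 1*(27)^1 - 5 = (137781) + (-5103) + (-27) + (-5) = 132646; answer 132646
Part 2: A1 = 132646; r = 6; total draws C(18,2) = 153; favorable C(12,2) = 66; P = 22/51; answer 22/51
Part 3: A2 = 22/51; threaded value p + q = 73; c = -5; remainder = value at the root: -7*(-5)^2 - 4*(-5)^1 + 9 = (-175) + (20) + (9) = -146; answer -146

-146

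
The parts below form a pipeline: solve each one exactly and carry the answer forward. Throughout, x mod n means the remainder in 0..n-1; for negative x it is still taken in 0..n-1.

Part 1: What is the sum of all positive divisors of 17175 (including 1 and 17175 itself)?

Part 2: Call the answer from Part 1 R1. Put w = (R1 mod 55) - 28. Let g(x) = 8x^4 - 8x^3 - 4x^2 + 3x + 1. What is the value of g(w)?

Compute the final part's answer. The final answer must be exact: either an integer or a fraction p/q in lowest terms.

Part 1: 17175 = 3 * 5^2 * 229; sigma = (1 + 3) * (1 + 5 + 25) * (1 + 229) = 4 * 31 * 230 = 28520; answer 28520
Part 2: R1 = 28520; w = 2; 8*(2)^4 - 8*(2)^3 - 4*(2)^2 + 3*(2)^1 + 1 = (128) + (-64) + (-16) + (6) + (1) = 55; answer 55

55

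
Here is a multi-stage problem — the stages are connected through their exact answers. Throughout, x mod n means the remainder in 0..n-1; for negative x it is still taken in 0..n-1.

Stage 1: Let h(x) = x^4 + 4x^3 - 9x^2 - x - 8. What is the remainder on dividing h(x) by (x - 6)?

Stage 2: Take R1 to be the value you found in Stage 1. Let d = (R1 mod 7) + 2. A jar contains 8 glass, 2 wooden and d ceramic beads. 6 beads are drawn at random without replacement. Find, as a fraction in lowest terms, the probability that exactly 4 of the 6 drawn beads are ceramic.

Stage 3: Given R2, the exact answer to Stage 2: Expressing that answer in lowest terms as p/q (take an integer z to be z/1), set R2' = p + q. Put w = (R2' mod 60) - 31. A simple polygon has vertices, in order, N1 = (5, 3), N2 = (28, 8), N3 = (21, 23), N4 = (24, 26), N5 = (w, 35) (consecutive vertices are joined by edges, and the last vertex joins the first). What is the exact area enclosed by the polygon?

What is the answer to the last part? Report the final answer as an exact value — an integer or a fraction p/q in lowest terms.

Stage 1: remainder = value at the root: 1*(6)^4 + 4*(6)^3 - 9*(6)^2 - 1*(6)^1 - 8 = (1296) + (864) + (-324) + (-6) + (-8) = 1822; answer 1822
Stage 2: R1 = 1822; d = 4; total draws C(14,6) = 3003; favorable C(4,4)*C(10,2) = 45; P = 15/1001; answer 15/1001
Stage 3: R2 = 15/1001; threaded value p + q = 1016; w = 25; cross terms: (5*8 - 28*3)=-44, (28*23 - 21*8)=476, (21*26 - 24*23)=-6, (24*35 - 25*26)=190, (25*3 - 5*35)=-100; twice the area = |516| = 516; area = 258; answer 258

258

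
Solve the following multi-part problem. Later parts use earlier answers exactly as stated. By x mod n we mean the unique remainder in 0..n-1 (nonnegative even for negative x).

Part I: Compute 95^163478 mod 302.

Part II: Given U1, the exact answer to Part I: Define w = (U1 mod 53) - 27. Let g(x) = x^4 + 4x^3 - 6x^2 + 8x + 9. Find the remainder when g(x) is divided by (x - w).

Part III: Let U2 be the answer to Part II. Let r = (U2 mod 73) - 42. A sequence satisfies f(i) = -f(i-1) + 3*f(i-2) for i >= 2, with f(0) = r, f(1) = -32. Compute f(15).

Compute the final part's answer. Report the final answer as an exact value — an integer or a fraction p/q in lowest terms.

Part I: squarings mod 302: 95^1=95, 95^2=267, 95^4=17, 95^8=289, 95^16=169, 95^32=173, 95^64=31, 95^128=55, 95^256=5, 95^512=25, 95^1024=21, 95^2048=139, 95^4096=295, 95^8192=49, 95^16384=287, 95^32768=225, 95^65536=191, 95^131072=241; 95^163478 = 95^2 * 95^4 * 95^16 * 95^128 * 95^512 * 95^1024 * 95^2048 * 95^4096 * 95^8192 * 95^16384 * 95^131072 = 55 (mod 302); answer 55
Part II: U1 = 55; w = -25; remainder = value at the root: 1*(-25)^4 + 4*(-25)^3 - 6*(-25)^2 + 8*(-25)^1 + 9 = (390625) + (-62500) + (-3750) + (-200) + (9) = 324184; answer 324184
Part III: U2 = 324184; r = 22; f(2) = -1*(-32) + 3*(22) = 98; iterating: f(2)=98, f(3)=-194, f(4)=488, f(5)=-1070, f(6)=2534, f(7)=-5744, f(8)=13346, f(9)=-30578, f(10)=70616, f(11)=-162350, f(12)=374198, f(13)=-861248, f(14)=1983842, f(15)=-4567586; answer -4567586

-4567586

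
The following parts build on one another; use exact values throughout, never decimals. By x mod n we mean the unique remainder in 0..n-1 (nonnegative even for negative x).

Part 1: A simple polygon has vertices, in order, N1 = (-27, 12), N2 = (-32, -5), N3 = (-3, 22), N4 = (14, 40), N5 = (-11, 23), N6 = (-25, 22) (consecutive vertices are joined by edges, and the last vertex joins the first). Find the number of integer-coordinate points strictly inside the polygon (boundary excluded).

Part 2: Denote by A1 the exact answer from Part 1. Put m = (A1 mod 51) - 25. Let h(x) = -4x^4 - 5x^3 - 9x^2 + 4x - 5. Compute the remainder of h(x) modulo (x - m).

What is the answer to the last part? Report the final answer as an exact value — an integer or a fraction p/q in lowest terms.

Part 1: cross terms: (-27*-5 - -32*12)=519, (-32*22 - -3*-5)=-719, (-3*40 - 14*22)=-428, (14*23 - -11*40)=762, (-11*22 - -25*23)=333, (-25*12 - -27*22)=294; twice the area = |761| = 761; area = 761/2; boundary points = 1 + 1 + 1 + 1 + 1 + 2 = 7; strictly interior points = area - boundary/2 + 1 = 378; answer 378
Part 2: A1 = 378; m = -4; remainder = value at the root: -4*(-4)^4 - 5*(-4)^3 - 9*(-4)^2 + 4*(-4)^1 - 5 = (-1024) + (320) + (-144) + (-16) + (-5) = -869; answer -869

-869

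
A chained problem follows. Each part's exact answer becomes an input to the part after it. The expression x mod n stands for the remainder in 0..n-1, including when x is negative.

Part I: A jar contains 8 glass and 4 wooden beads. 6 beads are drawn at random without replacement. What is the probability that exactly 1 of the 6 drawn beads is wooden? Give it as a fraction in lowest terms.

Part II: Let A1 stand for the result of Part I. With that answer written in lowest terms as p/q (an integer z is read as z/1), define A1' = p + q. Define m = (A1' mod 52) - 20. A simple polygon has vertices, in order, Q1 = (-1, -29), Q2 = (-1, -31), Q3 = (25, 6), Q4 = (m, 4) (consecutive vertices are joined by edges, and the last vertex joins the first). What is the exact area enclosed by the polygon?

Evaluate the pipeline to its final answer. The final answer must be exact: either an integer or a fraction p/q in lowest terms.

70

Part I: total draws C(12,6) = 924; favorable C(4,1)*C(8,5) = 224; P = 8/33; answer 8/33
Part II: A1 = 8/33; threaded value p + q = 41; m = 21; cross terms: (-1*-31 - -1*-29)=2, (-1*6 - 25*-31)=769, (25*4 - 21*6)=-26, (21*-29 - -1*4)=-605; twice the area = |140| = 140; area = 70; answer 70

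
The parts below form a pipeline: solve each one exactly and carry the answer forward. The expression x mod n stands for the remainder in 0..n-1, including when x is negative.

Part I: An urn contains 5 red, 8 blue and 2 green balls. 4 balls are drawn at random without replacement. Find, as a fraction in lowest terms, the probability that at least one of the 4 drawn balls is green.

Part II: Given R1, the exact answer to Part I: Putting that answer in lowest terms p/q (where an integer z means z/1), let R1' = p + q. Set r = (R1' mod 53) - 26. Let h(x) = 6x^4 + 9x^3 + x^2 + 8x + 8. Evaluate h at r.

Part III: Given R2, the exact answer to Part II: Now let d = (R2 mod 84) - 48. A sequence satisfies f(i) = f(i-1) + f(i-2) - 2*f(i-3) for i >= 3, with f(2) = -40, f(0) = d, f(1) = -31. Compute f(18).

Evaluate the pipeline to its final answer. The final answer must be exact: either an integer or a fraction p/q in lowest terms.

589

Part I: total draws C(15,4) = 1365; complement C(13,4) = 715; favorable 1365 - 715 = 650; P = 10/21; answer 10/21
Part II: R1 = 10/21; threaded value p + q = 31; r = 5; 6*(5)^4 + 9*(5)^3 + 1*(5)^2 + 8*(5)^1 + 8 = (3750) + (1125) + (25) + (40) + (8) = 4948; answer 4948
Part III: R2 = 4948; d = 28; f(3) = 1*(-40) + 1*(-31) - 2*(28) = -127; iterating: f(3)=-127, f(4)=-105, f(5)=-152, f(6)=-3, f(7)=55, f(8)=356, f(9)=417, f(10)=663, f(11)=368, f(12)=197, f(13)=-761, f(14)=-1300, f(15)=-2455, f(16)=-2233, f(17)=-2088, f(18)=589; answer 589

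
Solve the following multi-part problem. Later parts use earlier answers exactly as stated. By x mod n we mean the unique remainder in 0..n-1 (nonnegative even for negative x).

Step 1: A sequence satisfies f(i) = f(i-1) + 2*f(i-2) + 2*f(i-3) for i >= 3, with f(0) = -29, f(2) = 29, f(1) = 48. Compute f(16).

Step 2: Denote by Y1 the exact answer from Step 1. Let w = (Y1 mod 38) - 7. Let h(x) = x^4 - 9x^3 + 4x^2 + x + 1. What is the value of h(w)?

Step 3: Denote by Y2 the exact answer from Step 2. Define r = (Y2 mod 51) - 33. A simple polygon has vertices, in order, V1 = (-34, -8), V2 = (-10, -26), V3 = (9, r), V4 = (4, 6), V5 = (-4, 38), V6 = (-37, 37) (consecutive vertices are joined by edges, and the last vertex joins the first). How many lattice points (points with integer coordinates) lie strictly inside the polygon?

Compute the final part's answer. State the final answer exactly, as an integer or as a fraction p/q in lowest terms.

2071

Step 1: f(3) = 1*(29) + 2*(48) + 2*(-29) = 67; iterating: f(3)=67, f(4)=221, f(5)=413, f(6)=989, f(7)=2257, f(8)=5061, f(9)=11553, f(10)=26189, f(11)=59417, f(12)=134901, f(13)=306113, f(14)=694749, f(15)=1576777, f(16)=3578501; answer 3578501
Step 2: Y1 = 3578501; w = -4; 1*(-4)^4 - 9*(-4)^3 + 4*(-4)^2 + 1*(-4)^1 + 1 = (256) + (576) + (64) + (-4) + (1) = 893; answer 893
Step 3: Y2 = 893; r = -7; cross terms: (-34*-26 - -10*-8)=804, (-10*-7 - 9*-26)=304, (9*6 - 4*-7)=82, (4*38 - -4*6)=176, (-4*37 - -37*38)=1258, (-37*-8 - -34*37)=1554; twice the area = |4178| = 4178; area = 2089; boundary points = 6 + 19 + 1 + 8 + 1 + 3 = 38; strictly interior points = area - boundary/2 + 1 = 2071; answer 2071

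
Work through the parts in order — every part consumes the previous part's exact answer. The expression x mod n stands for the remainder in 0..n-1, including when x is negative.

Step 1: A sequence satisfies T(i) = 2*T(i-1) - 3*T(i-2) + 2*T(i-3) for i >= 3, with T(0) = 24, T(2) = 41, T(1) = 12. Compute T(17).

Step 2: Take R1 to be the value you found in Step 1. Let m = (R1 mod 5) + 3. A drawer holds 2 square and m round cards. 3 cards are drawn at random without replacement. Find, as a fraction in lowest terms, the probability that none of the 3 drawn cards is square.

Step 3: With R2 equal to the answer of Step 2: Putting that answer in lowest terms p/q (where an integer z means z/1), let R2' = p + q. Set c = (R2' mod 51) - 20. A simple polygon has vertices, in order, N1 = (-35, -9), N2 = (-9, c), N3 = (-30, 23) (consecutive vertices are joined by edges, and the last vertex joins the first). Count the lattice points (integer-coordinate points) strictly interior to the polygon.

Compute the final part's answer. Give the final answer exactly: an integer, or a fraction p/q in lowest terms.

400

Step 1: T(3) = 2*(41) - 3*(12) + 2*(24) = 94; iterating: T(3)=94, T(4)=89, T(5)=-22, T(6)=-123, T(7)=-2, T(8)=321, T(9)=402, T(10)=-163, T(11)=-890, T(12)=-487, T(13)=1370, T(14)=2421, T(15)=-242, T(16)=-5007, T(17)=-4446; answer -4446
Step 2: R1 = -4446; m = 7; total draws C(9,3) = 84; favorable C(7,3) = 35; P = 5/12; answer 5/12
Step 3: R2 = 5/12; threaded value p + q = 17; c = -3; cross terms: (-35*-3 - -9*-9)=24, (-9*23 - -30*-3)=-297, (-30*-9 - -35*23)=1075; twice the area = |802| = 802; area = 401; boundary points = 2 + 1 + 1 = 4; strictly interior points = area - boundary/2 + 1 = 400; answer 400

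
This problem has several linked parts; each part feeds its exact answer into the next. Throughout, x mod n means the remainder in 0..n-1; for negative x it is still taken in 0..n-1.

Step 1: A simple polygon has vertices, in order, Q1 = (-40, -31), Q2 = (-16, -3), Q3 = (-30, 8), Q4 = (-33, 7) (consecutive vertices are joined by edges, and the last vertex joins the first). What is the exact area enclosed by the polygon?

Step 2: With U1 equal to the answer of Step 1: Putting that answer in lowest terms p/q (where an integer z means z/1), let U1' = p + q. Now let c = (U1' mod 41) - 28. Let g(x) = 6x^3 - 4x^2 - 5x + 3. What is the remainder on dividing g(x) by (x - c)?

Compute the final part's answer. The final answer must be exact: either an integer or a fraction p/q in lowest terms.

Step 1: cross terms: (-40*-3 - -16*-31)=-376, (-16*8 - -30*-3)=-218, (-30*7 - -33*8)=54, (-33*-31 - -40*7)=1303; twice the area = |763| = 763; area = 763/2; answer 763/2
Step 2: U1 = 763/2; threaded value p + q = 765; c = -1; remainder = value at the root: 6*(-1)^3 - 4*(-1)^2 - 5*(-1)^1 + 3 = (-6) + (-4) + (5) + (3) = -2; answer -2

-2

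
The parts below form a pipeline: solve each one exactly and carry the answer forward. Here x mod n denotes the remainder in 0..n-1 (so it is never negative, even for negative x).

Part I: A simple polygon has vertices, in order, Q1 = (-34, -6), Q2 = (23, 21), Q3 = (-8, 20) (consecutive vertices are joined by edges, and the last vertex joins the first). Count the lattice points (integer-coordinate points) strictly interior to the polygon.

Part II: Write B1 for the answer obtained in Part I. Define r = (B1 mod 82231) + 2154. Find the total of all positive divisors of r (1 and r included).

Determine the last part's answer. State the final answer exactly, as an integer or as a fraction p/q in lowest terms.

5184

Part I: cross terms: (-34*21 - 23*-6)=-576, (23*20 - -8*21)=628, (-8*-6 - -34*20)=728; twice the area = |780| = 780; area = 390; boundary points = 3 + 1 + 26 = 30; strictly interior points = area - boundary/2 + 1 = 376; answer 376
Part II: B1 = 376; r = 2530; 2530 = 2 * 5 * 11 * 23; sigma = (1 + 2) * (1 + 5) * (1 + 11) * (1 + 23) = 3 * 6 * 12 * 24 = 5184; answer 5184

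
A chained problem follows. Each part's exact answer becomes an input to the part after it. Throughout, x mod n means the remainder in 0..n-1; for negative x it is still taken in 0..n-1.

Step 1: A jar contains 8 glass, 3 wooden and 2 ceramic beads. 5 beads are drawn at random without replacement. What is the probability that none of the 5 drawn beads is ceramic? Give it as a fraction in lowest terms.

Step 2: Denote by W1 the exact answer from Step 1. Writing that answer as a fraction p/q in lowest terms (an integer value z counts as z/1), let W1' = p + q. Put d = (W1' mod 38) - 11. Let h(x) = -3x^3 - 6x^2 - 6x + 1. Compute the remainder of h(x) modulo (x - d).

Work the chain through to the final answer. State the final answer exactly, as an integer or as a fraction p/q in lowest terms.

-311

Step 1: total draws C(13,5) = 1287; favorable C(11,5) = 462; P = 14/39; answer 14/39
Step 2: W1 = 14/39; threaded value p + q = 53; d = 4; remainder = value at the root: -3*(4)^3 - 6*(4)^2 - 6*(4)^1 + 1 = (-192) + (-96) + (-24) + (1) = -311; answer -311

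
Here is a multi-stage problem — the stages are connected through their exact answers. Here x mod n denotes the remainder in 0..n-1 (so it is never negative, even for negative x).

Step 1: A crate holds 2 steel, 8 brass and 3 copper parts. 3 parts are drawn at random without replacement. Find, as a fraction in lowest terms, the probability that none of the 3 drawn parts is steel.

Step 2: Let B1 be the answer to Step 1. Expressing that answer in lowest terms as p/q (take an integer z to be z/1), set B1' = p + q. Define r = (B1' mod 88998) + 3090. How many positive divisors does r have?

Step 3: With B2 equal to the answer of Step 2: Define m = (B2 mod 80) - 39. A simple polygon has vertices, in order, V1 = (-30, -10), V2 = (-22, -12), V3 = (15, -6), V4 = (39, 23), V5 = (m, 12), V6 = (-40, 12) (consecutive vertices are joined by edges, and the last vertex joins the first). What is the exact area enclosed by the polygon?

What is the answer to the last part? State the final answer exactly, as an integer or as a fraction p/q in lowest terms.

Step 1: total draws C(13,3) = 286; favorable C(11,3) = 165; P = 15/26; answer 15/26
Step 2: B1 = 15/26; threaded value p + q = 41; r = 3131; 3131 = 31 * 101; number of divisors = (1+1) * (1+1) = 4; answer 4
Step 3: B2 = 4; m = -35; cross terms: (-30*-12 - -22*-10)=140, (-22*-6 - 15*-12)=312, (15*23 - 39*-6)=579, (39*12 - -35*23)=1273, (-35*12 - -40*12)=60, (-40*-10 - -30*12)=760; twice the area = |3124| = 3124; area = 1562; answer 1562

1562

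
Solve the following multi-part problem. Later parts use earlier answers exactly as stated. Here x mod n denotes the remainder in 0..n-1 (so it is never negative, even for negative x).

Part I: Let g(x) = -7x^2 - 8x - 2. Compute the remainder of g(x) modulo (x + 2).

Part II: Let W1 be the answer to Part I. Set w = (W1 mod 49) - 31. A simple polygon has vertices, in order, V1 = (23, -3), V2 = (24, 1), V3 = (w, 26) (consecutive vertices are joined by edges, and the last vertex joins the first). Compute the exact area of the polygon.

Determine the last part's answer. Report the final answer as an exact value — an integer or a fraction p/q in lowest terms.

Part I: remainder = value at the root: -7*(-2)^2 - 8*(-2)^1 - 2 = (-28) + (16) + (-2) = -14; answer -14
Part II: W1 = -14; w = 4; cross terms: (23*1 - 24*-3)=95, (24*26 - 4*1)=620, (4*-3 - 23*26)=-610; twice the area = |105| = 105; area = 105/2; answer 105/2

105/2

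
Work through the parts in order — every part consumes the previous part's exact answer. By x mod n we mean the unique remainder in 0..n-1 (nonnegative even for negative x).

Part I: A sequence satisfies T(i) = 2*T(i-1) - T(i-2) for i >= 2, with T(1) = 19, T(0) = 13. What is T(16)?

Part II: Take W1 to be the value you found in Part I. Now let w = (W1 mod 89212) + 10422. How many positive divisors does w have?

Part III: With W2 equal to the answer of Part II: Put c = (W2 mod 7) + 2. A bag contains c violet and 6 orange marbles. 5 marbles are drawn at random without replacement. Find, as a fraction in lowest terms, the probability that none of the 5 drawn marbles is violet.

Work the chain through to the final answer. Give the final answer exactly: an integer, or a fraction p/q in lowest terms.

Part I: T(2) = 2*(19) - 1*(13) = 25; iterating: T(2)=25, T(3)=31, T(4)=37, T(5)=43, T(6)=49, T(7)=55, T(8)=61, T(9)=67, T(10)=73, T(11)=79, T(12)=85, T(13)=91, T(14)=97, T(15)=103, T(16)=109; answer 109
Part II: W1 = 109; w = 10531; 10531 is prime, so its only divisors are 1 and 10531; count = 2; answer 2
Part III: W2 = 2; c = 4; total draws C(10,5) = 252; favorable C(6,5) = 6; P = 1/42; answer 1/42

1/42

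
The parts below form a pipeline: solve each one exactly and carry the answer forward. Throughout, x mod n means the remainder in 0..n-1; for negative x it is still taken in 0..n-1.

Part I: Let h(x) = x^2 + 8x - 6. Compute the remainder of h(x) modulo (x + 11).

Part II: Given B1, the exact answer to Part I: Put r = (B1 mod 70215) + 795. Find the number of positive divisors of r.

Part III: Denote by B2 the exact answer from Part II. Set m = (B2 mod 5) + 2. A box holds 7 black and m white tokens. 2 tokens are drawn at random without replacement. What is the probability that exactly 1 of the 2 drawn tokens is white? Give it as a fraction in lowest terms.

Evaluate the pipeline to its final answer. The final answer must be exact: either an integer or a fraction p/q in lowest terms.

35/66

Part I: remainder = value at the root: 1*(-11)^2 + 8*(-11)^1 - 6 = (121) + (-88) + (-6) = 27; answer 27
Part II: B1 = 27; r = 822; 822 = 2 * 3 * 137; number of divisors = (1+1) * (1+1) * (1+1) = 8; answer 8
Part III: B2 = 8; m = 5; total draws C(12,2) = 66; favorable C(5,1)*C(7,1) = 35; P = 35/66; answer 35/66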